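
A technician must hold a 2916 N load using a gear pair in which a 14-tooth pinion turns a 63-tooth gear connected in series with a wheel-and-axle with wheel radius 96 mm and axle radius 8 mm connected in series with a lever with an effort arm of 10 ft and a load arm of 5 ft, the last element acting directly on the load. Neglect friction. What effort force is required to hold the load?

Gear pair MA = 63/14 = 4.5.
Wheel-and-axle MA = R/r = 96/8 = 12.
Lever MA = effort arm / load arm = 10/5 = 2.
Combined ideal MA = 4.5 × 12 × 2 = 108.
Effort = load / MA = 2916 / 108 = 27 N.

27 N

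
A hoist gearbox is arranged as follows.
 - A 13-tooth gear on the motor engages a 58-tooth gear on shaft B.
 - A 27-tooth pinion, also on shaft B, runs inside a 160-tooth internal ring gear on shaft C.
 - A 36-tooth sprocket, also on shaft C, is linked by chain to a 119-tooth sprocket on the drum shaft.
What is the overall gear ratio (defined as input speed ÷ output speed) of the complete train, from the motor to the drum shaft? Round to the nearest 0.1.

87.4

Each stage contributes driven/driver: gear mesh 58/13 = 4.4615, internal gear 160/27 = 5.9259, chain 119/36 = 3.3056.
Overall: 4.4615 × 5.9259 × 3.3056 = 87.395.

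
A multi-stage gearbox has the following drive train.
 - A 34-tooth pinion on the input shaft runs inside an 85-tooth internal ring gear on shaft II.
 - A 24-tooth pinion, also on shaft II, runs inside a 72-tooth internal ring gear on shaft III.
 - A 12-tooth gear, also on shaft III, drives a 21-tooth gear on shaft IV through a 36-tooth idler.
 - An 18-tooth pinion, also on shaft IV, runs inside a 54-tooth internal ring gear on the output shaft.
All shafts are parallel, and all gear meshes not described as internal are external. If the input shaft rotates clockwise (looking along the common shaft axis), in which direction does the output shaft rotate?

clockwise

the input shaft → shaft II: internal mesh, same direction → CW.
shaft II → shaft III: internal mesh, same direction → CW.
shaft III → shaft IV: driver → idler → driven is 2 external meshes, 2 reversals → CW.
shaft IV → the output shaft: internal mesh, same direction → CW.
2 reversals in total — an even number — so the output shaft turns the same way as the input shaft.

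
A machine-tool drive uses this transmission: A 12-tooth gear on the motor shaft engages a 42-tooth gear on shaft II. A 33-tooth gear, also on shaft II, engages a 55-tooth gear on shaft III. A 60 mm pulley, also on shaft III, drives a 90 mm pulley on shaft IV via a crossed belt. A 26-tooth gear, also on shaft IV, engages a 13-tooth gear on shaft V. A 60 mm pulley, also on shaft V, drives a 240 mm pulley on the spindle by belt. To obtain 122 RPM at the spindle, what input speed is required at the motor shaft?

Overall ratio R = 3.5 × 1.6667 × 1.5 × 0.5 × 4 = 17.5.
Required input speed = output speed × R = 122 × 17.5 = 2135 RPM.

2135 RPM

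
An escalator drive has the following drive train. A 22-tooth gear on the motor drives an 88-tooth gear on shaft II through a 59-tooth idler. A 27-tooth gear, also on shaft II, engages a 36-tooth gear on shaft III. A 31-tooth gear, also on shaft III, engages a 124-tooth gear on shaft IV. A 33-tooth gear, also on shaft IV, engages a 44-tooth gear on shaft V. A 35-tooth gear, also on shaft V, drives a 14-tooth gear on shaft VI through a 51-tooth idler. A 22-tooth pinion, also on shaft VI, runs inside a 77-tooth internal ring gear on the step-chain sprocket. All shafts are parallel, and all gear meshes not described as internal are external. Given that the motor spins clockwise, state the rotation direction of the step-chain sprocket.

anticlockwise

the motor → shaft II: driver → idler → driven is 2 external meshes, 2 reversals → CW.
shaft II → shaft III: external mesh, 1 reversal → CCW.
shaft III → shaft IV: external mesh, 1 reversal → CW.
shaft IV → shaft V: external mesh, 1 reversal → CCW.
shaft V → shaft VI: driver → idler → driven is 2 external meshes, 2 reversals → CCW.
shaft VI → the step-chain sprocket: internal mesh, same direction → CCW.
7 reversals in total — an odd number — so the step-chain sprocket turns opposite to the motor.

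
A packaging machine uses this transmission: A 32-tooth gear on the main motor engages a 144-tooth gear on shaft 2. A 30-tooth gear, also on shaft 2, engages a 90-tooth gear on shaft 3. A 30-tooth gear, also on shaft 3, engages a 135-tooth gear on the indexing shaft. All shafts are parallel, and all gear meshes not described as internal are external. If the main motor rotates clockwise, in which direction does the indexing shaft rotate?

the main motor → shaft 2: external mesh, 1 reversal → CCW.
shaft 2 → shaft 3: external mesh, 1 reversal → CW.
shaft 3 → the indexing shaft: external mesh, 1 reversal → CCW.
3 reversals in total — an odd number — so the indexing shaft turns opposite to the main motor.

counterclockwise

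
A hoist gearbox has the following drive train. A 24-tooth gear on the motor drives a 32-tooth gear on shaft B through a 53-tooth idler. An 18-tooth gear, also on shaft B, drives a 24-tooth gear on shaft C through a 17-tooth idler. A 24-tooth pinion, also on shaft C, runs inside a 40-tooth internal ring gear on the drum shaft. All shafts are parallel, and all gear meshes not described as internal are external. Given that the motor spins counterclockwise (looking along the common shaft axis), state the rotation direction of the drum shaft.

counterclockwise

the motor → shaft B: driver → idler → driven is 2 external meshes, 2 reversals → CCW.
shaft B → shaft C: driver → idler → driven is 2 external meshes, 2 reversals → CCW.
shaft C → the drum shaft: internal mesh, same direction → CCW.
4 reversals in total — an even number — so the drum shaft turns the same way as the motor.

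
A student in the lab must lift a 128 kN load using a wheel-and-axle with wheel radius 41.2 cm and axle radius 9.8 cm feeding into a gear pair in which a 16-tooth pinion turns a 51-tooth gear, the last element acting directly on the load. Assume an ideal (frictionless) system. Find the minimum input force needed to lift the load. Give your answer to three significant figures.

9.55 kN

Wheel-and-axle MA = R/r = 41.2/9.8 = 4.2041.
Gear pair MA = 51/16 = 3.1875.
Combined ideal MA = 4.2041 × 3.1875 = 13.401.
Effort = load / MA = 128 / 13.401 = 9.5519 kN.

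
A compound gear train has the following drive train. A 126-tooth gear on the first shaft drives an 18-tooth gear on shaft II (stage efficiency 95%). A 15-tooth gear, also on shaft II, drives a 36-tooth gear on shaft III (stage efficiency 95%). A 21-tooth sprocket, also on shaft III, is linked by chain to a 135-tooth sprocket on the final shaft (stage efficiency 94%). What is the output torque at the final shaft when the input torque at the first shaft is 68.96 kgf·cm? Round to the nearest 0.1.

After the gear mesh (18/126): 68.96 × 0.14286 × 0.95 = 9.3589 kgf·cm
After the gear mesh (36/15): 9.3589 × 2.4 × 0.95 = 21.338 kgf·cm
After the chain (135/21): 21.338 × 6.4286 × 0.94 = 128.94 kgf·cm

128.9 kgf·cm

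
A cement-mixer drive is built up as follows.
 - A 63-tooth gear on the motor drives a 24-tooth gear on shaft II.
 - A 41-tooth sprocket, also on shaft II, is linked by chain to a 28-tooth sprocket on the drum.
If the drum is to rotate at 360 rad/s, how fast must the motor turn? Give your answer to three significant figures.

93.7 rad/s

Overall ratio R = 0.38095 × 0.68293 = 0.26016.
Required input speed = output speed × R = 360 × 0.26016 = 93.659 rad/s.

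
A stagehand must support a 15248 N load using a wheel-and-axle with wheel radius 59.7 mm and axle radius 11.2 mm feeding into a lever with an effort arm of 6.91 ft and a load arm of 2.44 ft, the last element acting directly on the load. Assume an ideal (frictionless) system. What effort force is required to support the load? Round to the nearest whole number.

Wheel-and-axle MA = R/r = 59.7/11.2 = 5.3304.
Lever MA = effort arm / load arm = 6.91/2.44 = 2.832.
Combined ideal MA = 5.3304 × 2.832 = 15.095.
Effort = load / MA = 15248 / 15.095 = 1010.1 N.

1010 N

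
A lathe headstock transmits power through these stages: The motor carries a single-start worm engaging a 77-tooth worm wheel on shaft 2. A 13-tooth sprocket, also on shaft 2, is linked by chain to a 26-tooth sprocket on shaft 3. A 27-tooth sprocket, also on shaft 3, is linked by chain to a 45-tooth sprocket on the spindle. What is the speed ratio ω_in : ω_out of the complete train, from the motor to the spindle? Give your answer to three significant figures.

Each stage contributes driven/driver: worm 77/1 = 77, chain 26/13 = 2, chain 45/27 = 1.6667.
Overall: 77 × 2 × 1.6667 = 256.67.

257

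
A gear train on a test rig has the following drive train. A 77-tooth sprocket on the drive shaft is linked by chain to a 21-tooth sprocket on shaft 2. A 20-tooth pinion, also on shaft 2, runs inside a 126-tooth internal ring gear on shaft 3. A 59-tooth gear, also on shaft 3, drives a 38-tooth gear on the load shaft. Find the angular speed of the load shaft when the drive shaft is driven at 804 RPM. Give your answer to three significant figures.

727 RPM

Chain: ratio = 21/77 = 0.27273, so shaft 2 turns at 804 / 0.27273 = 2948 RPM.
Internal gear: ratio = 126/20 = 6.3, so shaft 3 turns at 2948 / 6.3 = 467.94 RPM.
Gear mesh: ratio = 38/59 = 0.64407, so the load shaft turns at 467.94 / 0.64407 = 726.53 RPM.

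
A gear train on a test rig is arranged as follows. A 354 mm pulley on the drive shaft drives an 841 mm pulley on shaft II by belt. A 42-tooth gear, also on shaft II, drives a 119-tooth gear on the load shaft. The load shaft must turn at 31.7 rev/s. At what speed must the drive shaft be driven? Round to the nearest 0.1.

213.4 rev/s

Overall ratio R = 2.3757 × 2.8333 = 6.7312.
Required input speed = output speed × R = 31.7 × 6.7312 = 213.38 rev/s.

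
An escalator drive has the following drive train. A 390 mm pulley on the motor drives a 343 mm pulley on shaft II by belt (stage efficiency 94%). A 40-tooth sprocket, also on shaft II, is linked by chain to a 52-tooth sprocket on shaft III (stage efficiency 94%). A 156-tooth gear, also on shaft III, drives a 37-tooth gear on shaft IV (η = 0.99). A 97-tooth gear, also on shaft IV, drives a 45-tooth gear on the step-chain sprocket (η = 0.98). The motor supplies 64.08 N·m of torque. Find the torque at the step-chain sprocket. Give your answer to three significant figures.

6.91 N·m

After the belt (343/390): 64.08 × 0.87949 × 0.94 = 52.976 N·m
After the chain (52/40): 52.976 × 1.3 × 0.94 = 64.737 N·m
After the gear mesh (37/156): 64.737 × 0.23718 × 0.99 = 15.201 N·m
After the gear mesh (45/97): 15.201 × 0.46392 × 0.98 = 6.9108 N·m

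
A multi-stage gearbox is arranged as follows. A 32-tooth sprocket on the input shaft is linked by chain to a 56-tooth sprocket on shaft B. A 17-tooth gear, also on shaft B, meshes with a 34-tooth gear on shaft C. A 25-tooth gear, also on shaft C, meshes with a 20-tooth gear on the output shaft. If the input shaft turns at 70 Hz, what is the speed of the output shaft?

the input shaft → shaft B (chain, 56/32): 70 ÷ 1.75 = 40 Hz
shaft B → shaft C (gear mesh, 34/17): 40 ÷ 2 = 20 Hz
shaft C → the output shaft (gear mesh, 20/25): 20 ÷ 0.8 = 25 Hz

25 Hz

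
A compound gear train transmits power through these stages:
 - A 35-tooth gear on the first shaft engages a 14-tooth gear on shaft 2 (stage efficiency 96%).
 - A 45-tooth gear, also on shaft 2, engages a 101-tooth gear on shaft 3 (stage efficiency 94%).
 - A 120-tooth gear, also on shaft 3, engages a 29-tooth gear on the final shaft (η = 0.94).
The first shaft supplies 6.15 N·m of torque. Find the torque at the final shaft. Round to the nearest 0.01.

Gear mesh: ratio = 14/35 = 0.4; torque at shaft 2 = 6.15 × 0.4 × 0.96 = 2.3616 N·m.
Gear mesh: ratio = 101/45 = 2.2444; torque at shaft 3 = 2.3616 × 2.2444 × 0.94 = 4.9825 N·m.
Gear mesh: ratio = 29/120 = 0.24167; torque at the final shaft = 4.9825 × 0.24167 × 0.94 = 1.1318 N·m.

1.13 N·m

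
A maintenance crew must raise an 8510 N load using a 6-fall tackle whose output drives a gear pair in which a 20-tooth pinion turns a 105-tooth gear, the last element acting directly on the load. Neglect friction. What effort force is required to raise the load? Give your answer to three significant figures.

270 N

Block-and-tackle MA = number of supporting rope parts = 6.
Gear pair MA = 105/20 = 5.25.
Combined ideal MA = 6 × 5.25 = 31.5.
Effort = load / MA = 8510 / 31.5 = 270.16 N.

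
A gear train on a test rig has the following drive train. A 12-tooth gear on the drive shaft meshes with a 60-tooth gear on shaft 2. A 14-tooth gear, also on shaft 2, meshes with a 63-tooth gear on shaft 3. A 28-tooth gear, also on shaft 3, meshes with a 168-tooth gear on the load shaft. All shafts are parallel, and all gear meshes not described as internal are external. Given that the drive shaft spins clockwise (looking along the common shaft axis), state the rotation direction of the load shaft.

counterclockwise

the drive shaft → shaft 2: external mesh, 1 reversal → CCW.
shaft 2 → shaft 3: external mesh, 1 reversal → CW.
shaft 3 → the load shaft: external mesh, 1 reversal → CCW.
3 reversals in total — an odd number — so the load shaft turns opposite to the drive shaft.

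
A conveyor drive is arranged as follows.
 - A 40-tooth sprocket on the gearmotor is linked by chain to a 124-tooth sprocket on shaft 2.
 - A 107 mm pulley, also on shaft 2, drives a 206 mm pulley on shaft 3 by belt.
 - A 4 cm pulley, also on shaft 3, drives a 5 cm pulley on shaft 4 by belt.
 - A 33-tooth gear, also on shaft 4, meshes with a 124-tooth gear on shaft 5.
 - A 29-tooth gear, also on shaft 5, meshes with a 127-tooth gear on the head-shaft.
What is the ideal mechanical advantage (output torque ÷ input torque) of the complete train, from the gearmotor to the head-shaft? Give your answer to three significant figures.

123

Each stage contributes driven/driver: chain 124/40 = 3.1, belt 206/107 = 1.9252, belt 5/4 = 1.25, gear mesh 124/33 = 3.7576, gear mesh 127/29 = 4.3793.
Overall: 3.1 × 1.9252 × 1.25 × 3.7576 × 4.3793 = 122.76.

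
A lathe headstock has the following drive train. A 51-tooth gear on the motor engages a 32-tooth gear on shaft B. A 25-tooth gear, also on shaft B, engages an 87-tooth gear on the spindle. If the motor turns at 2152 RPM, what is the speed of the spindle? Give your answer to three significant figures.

Gear mesh: ratio = 32/51 = 0.62745, so shaft B turns at 2152 / 0.62745 = 3429.8 RPM.
Gear mesh: ratio = 87/25 = 3.48, so the spindle turns at 3429.8 / 3.48 = 985.56 RPM.

986 RPM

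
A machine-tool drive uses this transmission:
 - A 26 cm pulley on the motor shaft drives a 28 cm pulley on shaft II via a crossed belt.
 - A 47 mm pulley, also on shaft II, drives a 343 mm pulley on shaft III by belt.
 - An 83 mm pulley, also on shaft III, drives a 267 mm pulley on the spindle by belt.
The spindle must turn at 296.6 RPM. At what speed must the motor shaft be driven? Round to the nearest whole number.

Overall ratio R = 1.0769 × 7.2979 × 3.2169 = 25.282.
Required input speed = output speed × R = 296.6 × 25.282 = 7498.7 RPM.

7499 RPM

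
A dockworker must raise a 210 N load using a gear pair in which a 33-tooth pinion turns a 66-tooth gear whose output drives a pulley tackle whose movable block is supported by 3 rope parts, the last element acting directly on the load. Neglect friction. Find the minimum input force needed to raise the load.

35 N

Gear pair MA = 66/33 = 2.
Block-and-tackle MA = number of supporting rope parts = 3.
Combined ideal MA = 2 × 3 = 6.
Effort = load / MA = 210 / 6 = 35 N.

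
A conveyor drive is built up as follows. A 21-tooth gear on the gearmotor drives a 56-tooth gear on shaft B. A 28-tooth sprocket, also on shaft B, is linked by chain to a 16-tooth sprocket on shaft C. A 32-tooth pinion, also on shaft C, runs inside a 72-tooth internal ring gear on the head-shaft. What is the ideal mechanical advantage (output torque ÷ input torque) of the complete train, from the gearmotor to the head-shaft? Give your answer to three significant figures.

3.43

Each stage contributes driven/driver: gear mesh 56/21 = 2.6667, chain 16/28 = 0.57143, internal gear 72/32 = 2.25.
Overall: 2.6667 × 0.57143 × 2.25 = 3.4286.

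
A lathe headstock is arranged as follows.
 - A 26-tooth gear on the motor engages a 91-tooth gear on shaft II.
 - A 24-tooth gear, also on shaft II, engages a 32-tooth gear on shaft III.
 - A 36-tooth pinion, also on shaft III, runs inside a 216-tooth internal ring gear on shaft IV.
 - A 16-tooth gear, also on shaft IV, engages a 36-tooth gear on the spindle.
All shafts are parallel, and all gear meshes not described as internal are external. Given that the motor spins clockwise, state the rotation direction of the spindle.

the motor → shaft II: external mesh, 1 reversal → CCW.
shaft II → shaft III: external mesh, 1 reversal → CW.
shaft III → shaft IV: internal mesh, same direction → CW.
shaft IV → the spindle: external mesh, 1 reversal → CCW.
3 reversals in total — an odd number — so the spindle turns opposite to the motor.

counterclockwise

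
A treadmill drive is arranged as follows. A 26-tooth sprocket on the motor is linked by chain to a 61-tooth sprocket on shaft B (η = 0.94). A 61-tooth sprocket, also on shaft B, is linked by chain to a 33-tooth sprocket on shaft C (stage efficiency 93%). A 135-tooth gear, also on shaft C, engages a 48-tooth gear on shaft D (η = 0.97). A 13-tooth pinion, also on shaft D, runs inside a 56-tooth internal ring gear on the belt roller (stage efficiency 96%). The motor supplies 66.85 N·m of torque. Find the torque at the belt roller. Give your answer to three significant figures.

106 N·m

chain 61/26 = 2.3462 → τ = 66.85·2.3462·0.94 = 147.43 N·m
chain 33/61 = 0.54098 → τ = 147.43·0.54098·0.93 = 74.174 N·m
gear mesh 48/135 = 0.35556 → τ = 74.174·0.35556·0.97 = 25.582 N·m
internal gear 56/13 = 4.3077 → τ = 25.582·4.3077·0.96 = 105.79 N·m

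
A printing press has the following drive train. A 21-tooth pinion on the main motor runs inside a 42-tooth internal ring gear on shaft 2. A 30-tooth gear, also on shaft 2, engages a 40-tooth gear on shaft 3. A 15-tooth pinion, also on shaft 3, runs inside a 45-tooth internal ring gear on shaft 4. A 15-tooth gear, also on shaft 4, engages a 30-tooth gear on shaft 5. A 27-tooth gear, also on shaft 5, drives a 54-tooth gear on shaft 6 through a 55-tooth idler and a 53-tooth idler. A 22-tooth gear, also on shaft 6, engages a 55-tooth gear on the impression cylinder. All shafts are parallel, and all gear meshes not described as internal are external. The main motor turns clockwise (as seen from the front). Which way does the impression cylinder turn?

the main motor → shaft 2: internal mesh, same direction → CW.
shaft 2 → shaft 3: external mesh, 1 reversal → CCW.
shaft 3 → shaft 4: internal mesh, same direction → CCW.
shaft 4 → shaft 5: external mesh, 1 reversal → CW.
shaft 5 → shaft 6: driver → idler → idler → driven is 3 external meshes, 3 reversals → CCW.
shaft 6 → the impression cylinder: external mesh, 1 reversal → CW.
6 reversals in total — an even number — so the impression cylinder turns the same way as the main motor.

clockwise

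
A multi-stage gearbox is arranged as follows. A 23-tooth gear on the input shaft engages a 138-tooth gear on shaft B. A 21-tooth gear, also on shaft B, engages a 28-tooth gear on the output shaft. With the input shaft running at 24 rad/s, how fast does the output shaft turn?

gear mesh 138/23 = 6 → 24/6 = 4 rad/s
gear mesh 28/21 = 1.3333 → 4/1.3333 = 3 rad/s

3 rad/s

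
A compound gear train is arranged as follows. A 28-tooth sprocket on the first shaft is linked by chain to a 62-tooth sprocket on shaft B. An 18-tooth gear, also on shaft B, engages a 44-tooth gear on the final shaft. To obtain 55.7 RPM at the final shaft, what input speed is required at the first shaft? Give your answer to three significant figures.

Overall ratio R = 2.2143 × 2.4444 = 5.4127.
Required input speed = output speed × R = 55.7 × 5.4127 = 301.49 RPM.

301 RPM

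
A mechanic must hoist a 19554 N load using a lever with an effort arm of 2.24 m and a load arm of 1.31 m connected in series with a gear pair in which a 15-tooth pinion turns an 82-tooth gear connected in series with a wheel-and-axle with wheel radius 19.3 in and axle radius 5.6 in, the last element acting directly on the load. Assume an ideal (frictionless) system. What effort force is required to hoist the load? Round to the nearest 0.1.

607.0 N

Lever MA = effort arm / load arm = 2.24/1.31 = 1.7099.
Gear pair MA = 82/15 = 5.4667.
Wheel-and-axle MA = R/r = 19.3/5.6 = 3.4464.
Combined ideal MA = 1.7099 × 5.4667 × 3.4464 = 32.216.
Effort = load / MA = 19554 / 32.216 = 606.97 N.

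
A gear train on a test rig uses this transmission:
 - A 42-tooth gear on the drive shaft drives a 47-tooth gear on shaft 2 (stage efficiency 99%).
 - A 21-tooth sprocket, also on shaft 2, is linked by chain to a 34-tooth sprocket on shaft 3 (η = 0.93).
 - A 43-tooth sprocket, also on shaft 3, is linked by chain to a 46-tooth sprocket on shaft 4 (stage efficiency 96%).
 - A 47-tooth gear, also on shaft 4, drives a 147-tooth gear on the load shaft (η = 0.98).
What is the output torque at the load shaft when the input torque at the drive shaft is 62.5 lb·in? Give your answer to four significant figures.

Gear mesh: ratio = 47/42 = 1.119; torque at shaft 2 = 62.5 × 1.119 × 0.99 = 69.241 lb·in.
Chain: ratio = 34/21 = 1.619; torque at shaft 3 = 69.241 × 1.619 × 0.93 = 104.26 lb·in.
Chain: ratio = 46/43 = 1.0698; torque at shaft 4 = 104.26 × 1.0698 × 0.96 = 107.07 lb·in.
Gear mesh: ratio = 147/47 = 3.1277; torque at the load shaft = 107.07 × 3.1277 × 0.98 = 328.18 lb·in.

328.2 lb·in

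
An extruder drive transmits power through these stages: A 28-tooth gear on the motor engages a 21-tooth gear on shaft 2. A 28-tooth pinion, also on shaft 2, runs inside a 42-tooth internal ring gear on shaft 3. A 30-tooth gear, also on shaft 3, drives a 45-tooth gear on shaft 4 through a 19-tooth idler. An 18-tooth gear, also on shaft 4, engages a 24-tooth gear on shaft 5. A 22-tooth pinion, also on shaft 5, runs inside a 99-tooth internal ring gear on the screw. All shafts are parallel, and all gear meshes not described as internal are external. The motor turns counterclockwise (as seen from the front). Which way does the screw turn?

the motor → shaft 2: external mesh, 1 reversal → CW.
shaft 2 → shaft 3: internal mesh, same direction → CW.
shaft 3 → shaft 4: driver → idler → driven is 2 external meshes, 2 reversals → CW.
shaft 4 → shaft 5: external mesh, 1 reversal → CCW.
shaft 5 → the screw: internal mesh, same direction → CCW.
4 reversals in total — an even number — so the screw turns the same way as the motor.

counterclockwise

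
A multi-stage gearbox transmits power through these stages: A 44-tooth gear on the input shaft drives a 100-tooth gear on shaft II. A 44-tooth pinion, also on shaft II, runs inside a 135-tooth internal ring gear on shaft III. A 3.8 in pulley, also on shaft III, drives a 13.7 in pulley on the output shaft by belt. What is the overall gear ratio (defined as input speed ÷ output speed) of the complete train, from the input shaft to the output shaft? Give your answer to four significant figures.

Each stage contributes driven/driver: gear mesh 100/44 = 2.2727, internal gear 135/44 = 3.0682, belt 13.7/3.8 = 3.6053.
Overall: 2.2727 × 3.0682 × 3.6053 = 25.14.

25.14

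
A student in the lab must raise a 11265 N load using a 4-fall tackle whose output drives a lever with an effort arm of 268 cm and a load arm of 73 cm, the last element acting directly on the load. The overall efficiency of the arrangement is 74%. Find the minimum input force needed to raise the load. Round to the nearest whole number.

1037 N

Block-and-tackle MA = number of supporting rope parts = 4.
Lever MA = effort arm / load arm = 268/73 = 3.6712.
Combined ideal MA = 4 × 3.6712 = 14.685.
Actual MA = 14.685 × 0.74 = 10.867.
Effort = load / actual MA = 11265 / 10.867 = 1036.6 N.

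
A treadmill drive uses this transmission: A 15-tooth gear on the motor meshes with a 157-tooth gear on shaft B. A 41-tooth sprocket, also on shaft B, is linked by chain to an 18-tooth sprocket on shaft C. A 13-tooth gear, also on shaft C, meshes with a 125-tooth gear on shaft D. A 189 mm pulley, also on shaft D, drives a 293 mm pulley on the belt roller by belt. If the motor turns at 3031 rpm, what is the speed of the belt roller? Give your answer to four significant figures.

44.25 rpm

Gear mesh: ratio = 157/15 = 10.467, so shaft B turns at 3031 / 10.467 = 289.59 rpm.
Chain: ratio = 18/41 = 0.43902, so shaft C turns at 289.59 / 0.43902 = 659.61 rpm.
Gear mesh: ratio = 125/13 = 9.6154, so shaft D turns at 659.61 / 9.6154 = 68.6 rpm.
Belt: ratio = 293/189 = 1.5503, so the belt roller turns at 68.6 / 1.5503 = 44.25 rpm.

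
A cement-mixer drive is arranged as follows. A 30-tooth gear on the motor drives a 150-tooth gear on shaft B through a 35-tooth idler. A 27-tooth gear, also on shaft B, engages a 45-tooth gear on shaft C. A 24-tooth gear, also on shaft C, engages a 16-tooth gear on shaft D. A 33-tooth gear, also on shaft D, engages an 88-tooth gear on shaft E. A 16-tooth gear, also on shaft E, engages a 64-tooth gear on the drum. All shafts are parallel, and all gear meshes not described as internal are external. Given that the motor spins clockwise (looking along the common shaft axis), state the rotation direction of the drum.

clockwise

the motor → shaft B: driver → idler → driven is 2 external meshes, 2 reversals → CW.
shaft B → shaft C: external mesh, 1 reversal → CCW.
shaft C → shaft D: external mesh, 1 reversal → CW.
shaft D → shaft E: external mesh, 1 reversal → CCW.
shaft E → the drum: external mesh, 1 reversal → CW.
6 reversals in total — an even number — so the drum turns the same way as the motor.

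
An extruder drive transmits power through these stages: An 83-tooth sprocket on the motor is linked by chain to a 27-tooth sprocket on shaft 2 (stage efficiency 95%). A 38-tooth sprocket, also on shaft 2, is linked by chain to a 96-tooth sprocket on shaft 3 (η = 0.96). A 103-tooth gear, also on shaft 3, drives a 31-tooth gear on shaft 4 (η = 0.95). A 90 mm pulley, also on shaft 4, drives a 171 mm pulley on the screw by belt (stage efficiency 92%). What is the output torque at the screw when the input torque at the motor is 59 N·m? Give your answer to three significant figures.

After the chain (27/83): 59 × 0.3253 × 0.95 = 18.233 N·m
After the chain (96/38): 18.233 × 2.5263 × 0.96 = 44.22 N·m
After the gear mesh (31/103): 44.22 × 0.30097 × 0.95 = 12.644 N·m
After the belt (171/90): 12.644 × 1.9 × 0.92 = 22.101 N·m

22.1 N·m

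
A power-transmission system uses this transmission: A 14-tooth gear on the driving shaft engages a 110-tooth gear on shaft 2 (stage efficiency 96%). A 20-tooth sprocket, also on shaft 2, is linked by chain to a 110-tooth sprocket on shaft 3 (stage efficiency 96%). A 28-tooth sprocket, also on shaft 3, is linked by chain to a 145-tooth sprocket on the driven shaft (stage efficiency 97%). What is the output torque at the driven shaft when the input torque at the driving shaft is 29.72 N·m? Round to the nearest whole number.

gear mesh 110/14 = 7.8571 → τ = 29.72·7.8571·0.96 = 224.17 N·m
chain 110/20 = 5.5 → τ = 224.17·5.5·0.96 = 1183.6 N·m
chain 145/28 = 5.1786 → τ = 1183.6·5.1786·0.97 = 5945.7 N·m

5946 N·m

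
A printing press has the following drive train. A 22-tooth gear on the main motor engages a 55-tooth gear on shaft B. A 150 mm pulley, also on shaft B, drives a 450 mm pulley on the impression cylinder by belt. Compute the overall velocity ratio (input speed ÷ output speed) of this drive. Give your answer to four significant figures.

Each stage contributes driven/driver: gear mesh 55/22 = 2.5, belt 450/150 = 3.
Overall: 2.5 × 3 = 7.5.

7.500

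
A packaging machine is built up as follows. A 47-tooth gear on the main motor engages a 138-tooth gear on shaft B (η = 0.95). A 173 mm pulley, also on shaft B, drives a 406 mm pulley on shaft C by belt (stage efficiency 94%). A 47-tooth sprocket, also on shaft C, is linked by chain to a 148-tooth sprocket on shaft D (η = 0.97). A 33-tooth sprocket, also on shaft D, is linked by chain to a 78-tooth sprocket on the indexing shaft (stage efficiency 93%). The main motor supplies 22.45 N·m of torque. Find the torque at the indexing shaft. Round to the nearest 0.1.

927.5 N·m

gear mesh 138/47 = 2.9362 → τ = 22.45·2.9362·0.95 = 62.621 N·m
belt 406/173 = 2.3468 → τ = 62.621·2.3468·0.94 = 138.14 N·m
chain 148/47 = 3.1489 → τ = 138.14·3.1489·0.97 = 421.95 N·m
chain 78/33 = 2.3636 → τ = 421.95·2.3636·0.93 = 927.53 N·m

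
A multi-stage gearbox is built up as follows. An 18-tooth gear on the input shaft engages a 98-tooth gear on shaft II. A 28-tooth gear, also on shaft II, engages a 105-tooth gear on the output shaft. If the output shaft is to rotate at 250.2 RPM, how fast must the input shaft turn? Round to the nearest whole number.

Overall ratio R = 5.4444 × 3.75 = 20.417.
Required input speed = output speed × R = 250.2 × 20.417 = 5108.2 RPM.

5108 RPM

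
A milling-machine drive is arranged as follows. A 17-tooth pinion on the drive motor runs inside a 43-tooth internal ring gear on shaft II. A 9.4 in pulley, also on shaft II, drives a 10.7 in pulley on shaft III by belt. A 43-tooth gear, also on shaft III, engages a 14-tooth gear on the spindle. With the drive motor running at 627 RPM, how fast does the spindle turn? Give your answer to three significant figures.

669 RPM

Internal gear: ratio = 43/17 = 2.5294, so shaft II turns at 627 / 2.5294 = 247.88 RPM.
Belt: ratio = 10.7/9.4 = 1.1383, so shaft III turns at 247.88 / 1.1383 = 217.77 RPM.
Gear mesh: ratio = 14/43 = 0.32558, so the spindle turns at 217.77 / 0.32558 = 668.86 RPM.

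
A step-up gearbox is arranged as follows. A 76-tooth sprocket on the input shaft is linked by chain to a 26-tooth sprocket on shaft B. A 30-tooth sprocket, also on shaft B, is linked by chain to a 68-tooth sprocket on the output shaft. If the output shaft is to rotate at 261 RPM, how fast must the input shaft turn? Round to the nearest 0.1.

202.4 RPM

Overall ratio R = 0.34211 × 2.2667 = 0.77544.
Required input speed = output speed × R = 261 × 0.77544 = 202.39 RPM.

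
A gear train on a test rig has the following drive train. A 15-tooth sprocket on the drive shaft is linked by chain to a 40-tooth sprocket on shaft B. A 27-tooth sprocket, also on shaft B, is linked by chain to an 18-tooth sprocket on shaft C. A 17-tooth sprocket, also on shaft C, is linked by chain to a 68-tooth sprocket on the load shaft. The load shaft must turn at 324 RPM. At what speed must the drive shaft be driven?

Overall ratio R = 2.6667 × 0.66667 × 4 = 7.1111.
Required input speed = output speed × R = 324 × 7.1111 = 2304 RPM.

2304 RPM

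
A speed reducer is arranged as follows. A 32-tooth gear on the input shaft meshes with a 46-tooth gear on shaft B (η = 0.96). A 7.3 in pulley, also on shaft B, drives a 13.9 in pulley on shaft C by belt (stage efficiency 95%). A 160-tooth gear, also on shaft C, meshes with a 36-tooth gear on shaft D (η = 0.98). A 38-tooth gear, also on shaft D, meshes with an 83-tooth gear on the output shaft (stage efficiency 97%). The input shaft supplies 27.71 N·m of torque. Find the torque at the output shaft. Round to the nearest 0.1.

32.3 N·m

gear mesh 46/32 = 1.4375 → τ = 27.71·1.4375·0.96 = 38.24 N·m
belt 13.9/7.3 = 1.9041 → τ = 38.24·1.9041·0.95 = 69.172 N·m
gear mesh 36/160 = 0.225 → τ = 69.172·0.225·0.98 = 15.252 N·m
gear mesh 83/38 = 2.1842 → τ = 15.252·2.1842·0.97 = 32.315 N·m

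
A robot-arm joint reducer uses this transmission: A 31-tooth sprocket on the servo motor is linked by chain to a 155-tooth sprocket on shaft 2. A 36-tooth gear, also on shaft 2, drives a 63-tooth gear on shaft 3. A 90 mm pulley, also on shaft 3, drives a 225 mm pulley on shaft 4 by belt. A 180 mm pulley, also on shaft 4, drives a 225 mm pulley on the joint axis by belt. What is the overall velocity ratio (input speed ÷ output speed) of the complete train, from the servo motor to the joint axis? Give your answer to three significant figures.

Each stage contributes driven/driver: chain 155/31 = 5, gear mesh 63/36 = 1.75, belt 225/90 = 2.5, belt 225/180 = 1.25.
Overall: 5 × 1.75 × 2.5 × 1.25 = 27.344.

27.3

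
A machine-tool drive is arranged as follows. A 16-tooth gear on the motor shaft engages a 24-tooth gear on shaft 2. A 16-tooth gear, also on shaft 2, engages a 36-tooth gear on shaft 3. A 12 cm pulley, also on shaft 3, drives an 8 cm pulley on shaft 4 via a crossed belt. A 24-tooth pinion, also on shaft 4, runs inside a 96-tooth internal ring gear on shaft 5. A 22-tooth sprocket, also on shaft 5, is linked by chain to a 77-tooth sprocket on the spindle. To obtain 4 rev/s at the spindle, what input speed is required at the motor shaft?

Overall ratio R = 1.5 × 2.25 × 0.66667 × 4 × 3.5 = 31.5.
Required input speed = output speed × R = 4 × 31.5 = 126 rev/s.

126 rev/s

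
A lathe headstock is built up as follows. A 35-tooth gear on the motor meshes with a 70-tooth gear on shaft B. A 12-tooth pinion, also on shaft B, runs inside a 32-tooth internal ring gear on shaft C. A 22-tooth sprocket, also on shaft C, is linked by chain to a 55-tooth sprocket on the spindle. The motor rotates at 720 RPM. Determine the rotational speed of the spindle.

Gear mesh: ratio = 70/35 = 2, so shaft B turns at 720 / 2 = 360 RPM.
Internal gear: ratio = 32/12 = 2.6667, so shaft C turns at 360 / 2.6667 = 135 RPM.
Chain: ratio = 55/22 = 2.5, so the spindle turns at 135 / 2.5 = 54 RPM.

54 RPM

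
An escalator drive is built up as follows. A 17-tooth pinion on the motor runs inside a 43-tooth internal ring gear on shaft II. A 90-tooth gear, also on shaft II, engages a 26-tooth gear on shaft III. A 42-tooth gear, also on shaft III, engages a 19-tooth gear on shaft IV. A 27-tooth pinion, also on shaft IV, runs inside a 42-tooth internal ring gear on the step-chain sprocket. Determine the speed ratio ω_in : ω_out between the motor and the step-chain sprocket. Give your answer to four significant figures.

0.5142

Each stage contributes driven/driver: internal gear 43/17 = 2.5294, gear mesh 26/90 = 0.28889, gear mesh 19/42 = 0.45238, internal gear 42/27 = 1.5556.
Overall: 2.5294 × 0.28889 × 0.45238 × 1.5556 = 0.51421.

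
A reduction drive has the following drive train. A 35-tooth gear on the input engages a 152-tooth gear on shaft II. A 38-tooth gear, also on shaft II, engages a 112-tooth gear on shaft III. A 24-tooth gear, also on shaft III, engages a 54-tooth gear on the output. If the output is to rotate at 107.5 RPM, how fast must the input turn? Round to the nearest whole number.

3096 RPM

Overall ratio R = 4.3429 × 2.9474 × 2.25 = 28.8.
Required input speed = output speed × R = 107.5 × 28.8 = 3096 RPM.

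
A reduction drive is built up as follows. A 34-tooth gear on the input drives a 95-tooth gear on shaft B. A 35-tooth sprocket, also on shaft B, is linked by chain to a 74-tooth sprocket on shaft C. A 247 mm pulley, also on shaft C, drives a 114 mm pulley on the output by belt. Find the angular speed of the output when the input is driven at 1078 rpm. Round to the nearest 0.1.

the input → shaft B (gear mesh, 95/34): 1078 ÷ 2.7941 = 385.81 rpm
shaft B → shaft C (chain, 74/35): 385.81 ÷ 2.1143 = 182.48 rpm
shaft C → the output (belt, 114/247): 182.48 ÷ 0.46154 = 395.37 rpm

395.4 rpm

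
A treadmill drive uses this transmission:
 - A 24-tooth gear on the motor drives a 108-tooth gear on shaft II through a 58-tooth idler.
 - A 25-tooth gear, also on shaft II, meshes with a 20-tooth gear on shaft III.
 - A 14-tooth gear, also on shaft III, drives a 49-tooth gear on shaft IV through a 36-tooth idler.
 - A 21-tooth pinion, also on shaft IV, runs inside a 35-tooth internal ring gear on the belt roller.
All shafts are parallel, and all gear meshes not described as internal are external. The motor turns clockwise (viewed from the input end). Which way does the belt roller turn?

the motor → shaft II: driver → idler → driven is 2 external meshes, 2 reversals → CW.
shaft II → shaft III: external mesh, 1 reversal → CCW.
shaft III → shaft IV: driver → idler → driven is 2 external meshes, 2 reversals → CCW.
shaft IV → the belt roller: internal mesh, same direction → CCW.
5 reversals in total — an odd number — so the belt roller turns opposite to the motor.

counterclockwise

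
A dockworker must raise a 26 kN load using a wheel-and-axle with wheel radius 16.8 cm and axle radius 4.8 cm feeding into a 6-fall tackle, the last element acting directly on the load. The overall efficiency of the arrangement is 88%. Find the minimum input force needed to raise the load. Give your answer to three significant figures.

1.41 kN

Wheel-and-axle MA = R/r = 16.8/4.8 = 3.5.
Block-and-tackle MA = number of supporting rope parts = 6.
Combined ideal MA = 3.5 × 6 = 21.
Actual MA = 21 × 0.88 = 18.48.
Effort = load / actual MA = 26 / 18.48 = 1.4069 kN.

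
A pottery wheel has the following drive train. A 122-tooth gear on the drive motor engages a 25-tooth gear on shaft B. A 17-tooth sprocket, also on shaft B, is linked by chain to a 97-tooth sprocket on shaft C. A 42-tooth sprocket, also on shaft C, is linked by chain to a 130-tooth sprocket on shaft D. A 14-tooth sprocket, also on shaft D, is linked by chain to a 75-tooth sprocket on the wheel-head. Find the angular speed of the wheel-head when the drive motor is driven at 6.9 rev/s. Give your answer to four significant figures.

Gear mesh: ratio = 25/122 = 0.20492, so shaft B turns at 6.9 / 0.20492 = 33.672 rev/s.
Chain: ratio = 97/17 = 5.7059, so shaft C turns at 33.672 / 5.7059 = 5.9013 rev/s.
Chain: ratio = 130/42 = 3.0952, so shaft D turns at 5.9013 / 3.0952 = 1.9066 rev/s.
Chain: ratio = 75/14 = 5.3571, so the wheel-head turns at 1.9066 / 5.3571 = 0.35589 rev/s.

0.3559 rev/s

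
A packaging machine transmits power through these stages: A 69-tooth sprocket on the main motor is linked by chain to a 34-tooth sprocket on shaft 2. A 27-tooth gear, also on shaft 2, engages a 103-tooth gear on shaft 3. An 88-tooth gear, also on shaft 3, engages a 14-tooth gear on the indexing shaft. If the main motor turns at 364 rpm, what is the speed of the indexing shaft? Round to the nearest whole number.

1217 rpm

Chain: ratio = 34/69 = 0.49275, so shaft 2 turns at 364 / 0.49275 = 738.71 rpm.
Gear mesh: ratio = 103/27 = 3.8148, so shaft 3 turns at 738.71 / 3.8148 = 193.64 rpm.
Gear mesh: ratio = 14/88 = 0.15909, so the indexing shaft turns at 193.64 / 0.15909 = 1217.2 rpm.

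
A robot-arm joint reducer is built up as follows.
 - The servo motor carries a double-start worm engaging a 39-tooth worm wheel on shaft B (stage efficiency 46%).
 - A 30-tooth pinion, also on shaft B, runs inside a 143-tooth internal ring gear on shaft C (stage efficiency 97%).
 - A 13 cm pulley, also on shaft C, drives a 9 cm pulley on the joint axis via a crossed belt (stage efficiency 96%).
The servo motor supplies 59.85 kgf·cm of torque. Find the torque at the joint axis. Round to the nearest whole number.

Worm: ratio = 39/2 = 19.5; torque at shaft B = 59.85 × 19.5 × 0.46 = 536.85 kgf·cm.
Internal gear: ratio = 143/30 = 4.7667; torque at shaft C = 536.85 × 4.7667 × 0.97 = 2482.2 kgf·cm.
Belt: ratio = 9/13 = 0.69231; torque at the joint axis = 2482.2 × 0.69231 × 0.96 = 1649.7 kgf·cm.

1650 kgf·cm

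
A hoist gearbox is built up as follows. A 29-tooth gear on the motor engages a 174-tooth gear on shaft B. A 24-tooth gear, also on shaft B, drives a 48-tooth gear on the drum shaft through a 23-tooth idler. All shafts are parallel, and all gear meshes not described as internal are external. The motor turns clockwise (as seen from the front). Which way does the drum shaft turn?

anticlockwise

the motor → shaft B: external mesh, 1 reversal → CCW.
shaft B → the drum shaft: driver → idler → driven is 2 external meshes, 2 reversals → CCW.
3 reversals in total — an odd number — so the drum shaft turns opposite to the motor.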